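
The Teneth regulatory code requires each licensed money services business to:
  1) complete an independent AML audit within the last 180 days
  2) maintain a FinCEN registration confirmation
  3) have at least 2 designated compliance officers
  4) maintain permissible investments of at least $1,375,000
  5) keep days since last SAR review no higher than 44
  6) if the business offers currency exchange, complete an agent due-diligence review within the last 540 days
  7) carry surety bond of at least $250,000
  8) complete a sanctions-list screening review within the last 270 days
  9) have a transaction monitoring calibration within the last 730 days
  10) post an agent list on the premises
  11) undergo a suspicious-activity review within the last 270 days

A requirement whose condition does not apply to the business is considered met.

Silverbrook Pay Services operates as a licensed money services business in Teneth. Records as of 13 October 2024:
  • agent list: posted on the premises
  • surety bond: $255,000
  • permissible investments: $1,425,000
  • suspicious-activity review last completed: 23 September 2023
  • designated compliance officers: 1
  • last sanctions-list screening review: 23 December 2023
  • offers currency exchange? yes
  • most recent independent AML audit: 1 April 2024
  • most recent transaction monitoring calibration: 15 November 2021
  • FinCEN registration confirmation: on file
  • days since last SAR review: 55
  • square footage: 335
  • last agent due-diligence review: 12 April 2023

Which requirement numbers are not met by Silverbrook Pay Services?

1, 3, 5, 6, 8, 9, 11

1. independent AML audit 195 days ago vs limit 180 → not met
2. FinCEN registration confirmation present → met
3. designated compliance officers 1 < 2 → not met
4. permissible investments $1,425,000 ≥ $1,375,000 → met
5. days since last SAR review 55 > 44 → not met
6. condition 'offers currency exchange' holds; agent due-diligence review 550 days ago vs limit 540 → not met
7. surety bond $255,000 ≥ $250,000 → met
8. sanctions-list screening review 295 days ago vs limit 270 → not met
9. transaction monitoring calibration 1063 days ago vs limit 730 → not met
10. agent list present → met
11. suspicious-activity review 386 days ago vs limit 270 → not met
Not met: 1, 3, 5, 6, 8, 9, 11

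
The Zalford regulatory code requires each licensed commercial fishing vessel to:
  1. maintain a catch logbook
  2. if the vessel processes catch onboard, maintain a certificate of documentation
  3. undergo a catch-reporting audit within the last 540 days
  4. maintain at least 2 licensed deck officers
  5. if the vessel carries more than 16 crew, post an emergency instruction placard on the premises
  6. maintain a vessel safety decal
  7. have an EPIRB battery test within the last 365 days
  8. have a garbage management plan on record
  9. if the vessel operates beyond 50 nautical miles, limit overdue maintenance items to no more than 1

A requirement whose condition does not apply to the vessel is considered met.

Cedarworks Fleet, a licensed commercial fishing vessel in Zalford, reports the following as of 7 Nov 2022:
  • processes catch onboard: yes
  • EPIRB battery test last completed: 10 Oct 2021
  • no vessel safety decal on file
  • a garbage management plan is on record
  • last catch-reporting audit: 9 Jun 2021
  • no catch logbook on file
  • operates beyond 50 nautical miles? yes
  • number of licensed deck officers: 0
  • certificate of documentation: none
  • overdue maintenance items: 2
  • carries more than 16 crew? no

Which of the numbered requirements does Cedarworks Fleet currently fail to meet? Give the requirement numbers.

1, 2, 4, 6, 7, 9

1. catch logbook absent → not met
2. condition 'processes catch onboard' holds; certificate of documentation absent → not met
3. catch-reporting audit 516 days ago vs limit 540 → met
4. licensed deck officers 0 < 2 → not met
5. condition 'carries more than 16 crew' does not hold → requirement n/a → met
6. vessel safety decal absent → not met
7. EPIRB battery test 393 days ago vs limit 365 → not met
8. garbage management plan present → met
9. condition 'operates beyond 50 nautical miles' holds; overdue maintenance items 2 > 1 → not met
Not met: 1, 2, 4, 6, 7, 9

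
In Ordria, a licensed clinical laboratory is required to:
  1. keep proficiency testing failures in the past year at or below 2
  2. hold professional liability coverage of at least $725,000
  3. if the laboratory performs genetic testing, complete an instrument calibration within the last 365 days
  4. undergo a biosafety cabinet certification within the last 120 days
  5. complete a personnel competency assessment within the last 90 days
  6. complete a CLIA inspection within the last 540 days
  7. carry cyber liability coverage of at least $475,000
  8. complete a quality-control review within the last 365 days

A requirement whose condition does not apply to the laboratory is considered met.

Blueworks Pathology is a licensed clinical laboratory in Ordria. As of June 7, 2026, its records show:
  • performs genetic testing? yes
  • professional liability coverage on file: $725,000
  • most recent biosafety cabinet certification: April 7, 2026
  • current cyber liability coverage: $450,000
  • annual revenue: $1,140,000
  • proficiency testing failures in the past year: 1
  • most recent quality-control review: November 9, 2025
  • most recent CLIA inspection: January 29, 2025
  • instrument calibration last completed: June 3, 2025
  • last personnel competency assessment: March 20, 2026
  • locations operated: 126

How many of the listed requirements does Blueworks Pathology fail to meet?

1. proficiency testing failures in the past year 1 ≤ 2 → met
2. professional liability coverage $725,000 ≥ $725,000 → met
3. condition 'performs genetic testing' holds; instrument calibration 369 days ago vs limit 365 → not met
4. biosafety cabinet certification 61 days ago vs limit 120 → met
5. personnel competency assessment 79 days ago vs limit 90 → met
6. CLIA inspection 494 days ago vs limit 540 → met
7. cyber liability coverage $450,000 < $475,000 → not met
8. quality-control review 210 days ago vs limit 365 → met
Not met: 2 of 8

2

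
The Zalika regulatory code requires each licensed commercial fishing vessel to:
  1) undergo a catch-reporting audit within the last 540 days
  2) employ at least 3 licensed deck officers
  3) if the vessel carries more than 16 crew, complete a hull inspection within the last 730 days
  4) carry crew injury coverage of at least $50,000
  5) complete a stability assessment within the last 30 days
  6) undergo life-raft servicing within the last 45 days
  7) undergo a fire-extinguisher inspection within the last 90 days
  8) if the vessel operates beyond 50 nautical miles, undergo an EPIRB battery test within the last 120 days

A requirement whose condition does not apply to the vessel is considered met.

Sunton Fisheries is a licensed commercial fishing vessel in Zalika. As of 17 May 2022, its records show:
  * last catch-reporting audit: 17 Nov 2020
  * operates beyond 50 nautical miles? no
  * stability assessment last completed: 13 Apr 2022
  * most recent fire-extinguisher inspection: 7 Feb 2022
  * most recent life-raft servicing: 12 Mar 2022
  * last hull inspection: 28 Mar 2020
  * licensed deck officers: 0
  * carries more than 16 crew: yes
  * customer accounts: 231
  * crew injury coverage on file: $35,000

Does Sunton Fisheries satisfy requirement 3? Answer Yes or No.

No

3. condition 'carries more than 16 crew' holds; hull inspection 780 days ago vs limit 730 → not met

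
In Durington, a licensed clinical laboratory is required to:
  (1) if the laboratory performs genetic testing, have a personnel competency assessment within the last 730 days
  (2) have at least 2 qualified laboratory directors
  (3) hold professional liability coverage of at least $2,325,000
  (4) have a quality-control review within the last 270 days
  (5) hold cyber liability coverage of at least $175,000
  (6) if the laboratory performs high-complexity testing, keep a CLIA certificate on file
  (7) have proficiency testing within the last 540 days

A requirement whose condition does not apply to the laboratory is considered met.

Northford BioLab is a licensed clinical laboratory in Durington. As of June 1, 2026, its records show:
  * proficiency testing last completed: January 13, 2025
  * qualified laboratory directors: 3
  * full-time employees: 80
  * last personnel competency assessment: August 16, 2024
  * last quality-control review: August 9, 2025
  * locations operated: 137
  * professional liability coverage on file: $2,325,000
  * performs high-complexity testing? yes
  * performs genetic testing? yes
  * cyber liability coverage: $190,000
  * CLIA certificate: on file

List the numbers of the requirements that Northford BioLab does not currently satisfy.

4

1. condition 'performs genetic testing' holds; personnel competency assessment 654 days ago vs limit 730 → met
2. qualified laboratory directors 3 ≥ 2 → met
3. professional liability coverage $2,325,000 ≥ $2,325,000 → met
4. quality-control review 296 days ago vs limit 270 → not met
5. cyber liability coverage $190,000 ≥ $175,000 → met
6. condition 'performs high-complexity testing' holds; CLIA certificate present → met
7. proficiency testing 504 days ago vs limit 540 → met
Not met: 4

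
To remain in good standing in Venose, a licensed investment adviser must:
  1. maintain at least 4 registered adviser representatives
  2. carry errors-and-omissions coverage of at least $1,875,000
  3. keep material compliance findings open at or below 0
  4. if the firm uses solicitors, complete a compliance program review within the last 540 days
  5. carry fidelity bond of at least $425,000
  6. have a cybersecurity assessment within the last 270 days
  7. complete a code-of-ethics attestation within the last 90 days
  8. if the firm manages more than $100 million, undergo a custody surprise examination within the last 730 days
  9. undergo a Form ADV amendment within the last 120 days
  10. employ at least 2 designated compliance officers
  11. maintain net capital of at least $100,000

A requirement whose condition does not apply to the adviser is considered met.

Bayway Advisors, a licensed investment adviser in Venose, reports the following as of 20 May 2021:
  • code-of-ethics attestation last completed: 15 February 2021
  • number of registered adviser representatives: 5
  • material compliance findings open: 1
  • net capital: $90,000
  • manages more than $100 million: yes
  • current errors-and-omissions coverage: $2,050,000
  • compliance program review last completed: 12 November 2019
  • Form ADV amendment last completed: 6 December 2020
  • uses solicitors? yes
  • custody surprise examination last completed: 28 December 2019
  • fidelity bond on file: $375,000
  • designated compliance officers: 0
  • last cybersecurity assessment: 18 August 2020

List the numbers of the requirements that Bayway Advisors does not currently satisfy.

3, 4, 5, 6, 7, 9, 10, 11

1. registered adviser representatives 5 ≥ 4 → met
2. errors-and-omissions coverage $2,050,000 ≥ $1,875,000 → met
3. material compliance findings open 1 > 0 → not met
4. condition 'uses solicitors' holds; compliance program review 555 days ago vs limit 540 → not met
5. fidelity bond $375,000 < $425,000 → not met
6. cybersecurity assessment 275 days ago vs limit 270 → not met
7. code-of-ethics attestation 94 days ago vs limit 90 → not met
8. condition 'manages more than $100 million' holds; custody surprise examination 509 days ago vs limit 730 → met
9. Form ADV amendment 165 days ago vs limit 120 → not met
10. designated compliance officers 0 < 2 → not met
11. net capital $90,000 < $100,000 → not met
Not met: 3, 4, 5, 6, 7, 9, 10, 11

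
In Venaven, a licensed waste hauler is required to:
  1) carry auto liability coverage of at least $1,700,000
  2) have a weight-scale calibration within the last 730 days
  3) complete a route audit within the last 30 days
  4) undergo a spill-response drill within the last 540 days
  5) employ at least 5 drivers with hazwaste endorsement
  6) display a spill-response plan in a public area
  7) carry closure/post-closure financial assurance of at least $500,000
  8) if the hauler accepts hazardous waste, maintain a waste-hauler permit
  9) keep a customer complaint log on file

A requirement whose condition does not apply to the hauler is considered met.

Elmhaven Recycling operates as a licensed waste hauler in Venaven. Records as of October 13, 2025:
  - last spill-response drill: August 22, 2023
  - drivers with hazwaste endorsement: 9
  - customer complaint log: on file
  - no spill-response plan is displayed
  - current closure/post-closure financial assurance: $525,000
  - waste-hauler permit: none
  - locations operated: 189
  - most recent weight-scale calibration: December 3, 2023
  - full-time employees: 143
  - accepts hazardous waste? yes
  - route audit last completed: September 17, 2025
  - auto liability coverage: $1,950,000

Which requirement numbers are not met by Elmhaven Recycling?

1. auto liability coverage $1,950,000 ≥ $1,700,000 → met
2. weight-scale calibration 680 days ago vs limit 730 → met
3. route audit 26 days ago vs limit 30 → met
4. spill-response drill 783 days ago vs limit 540 → not met
5. drivers with hazwaste endorsement 9 ≥ 5 → met
6. spill-response plan absent → not met
7. closure/post-closure financial assurance $525,000 ≥ $500,000 → met
8. condition 'accepts hazardous waste' holds; waste-hauler permit absent → not met
9. customer complaint log present → met
Not met: 4, 6, 8

4, 6, 8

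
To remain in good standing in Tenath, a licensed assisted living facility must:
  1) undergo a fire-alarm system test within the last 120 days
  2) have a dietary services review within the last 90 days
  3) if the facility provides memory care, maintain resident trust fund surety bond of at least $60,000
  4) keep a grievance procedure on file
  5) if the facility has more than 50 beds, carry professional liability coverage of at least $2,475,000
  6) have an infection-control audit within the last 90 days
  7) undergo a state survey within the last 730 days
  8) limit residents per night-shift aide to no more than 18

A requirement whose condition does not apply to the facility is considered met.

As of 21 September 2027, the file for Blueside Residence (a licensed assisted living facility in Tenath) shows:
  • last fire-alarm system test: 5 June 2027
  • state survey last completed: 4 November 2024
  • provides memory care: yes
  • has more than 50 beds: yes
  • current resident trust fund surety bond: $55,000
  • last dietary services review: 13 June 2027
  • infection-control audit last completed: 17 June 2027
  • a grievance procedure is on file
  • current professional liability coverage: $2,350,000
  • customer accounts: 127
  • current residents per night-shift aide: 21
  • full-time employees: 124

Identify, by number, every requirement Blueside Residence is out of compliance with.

1. fire-alarm system test 108 days ago vs limit 120 → met
2. dietary services review 100 days ago vs limit 90 → not met
3. condition 'provides memory care' holds; resident trust fund surety bond $55,000 < $60,000 → not met
4. grievance procedure present → met
5. condition 'has more than 50 beds' holds; professional liability coverage $2,350,000 < $2,475,000 → not met
6. infection-control audit 96 days ago vs limit 90 → not met
7. state survey 1051 days ago vs limit 730 → not met
8. residents per night-shift aide 21 > 18 → not met
Not met: 2, 3, 5, 6, 7, 8

2, 3, 5, 6, 7, 8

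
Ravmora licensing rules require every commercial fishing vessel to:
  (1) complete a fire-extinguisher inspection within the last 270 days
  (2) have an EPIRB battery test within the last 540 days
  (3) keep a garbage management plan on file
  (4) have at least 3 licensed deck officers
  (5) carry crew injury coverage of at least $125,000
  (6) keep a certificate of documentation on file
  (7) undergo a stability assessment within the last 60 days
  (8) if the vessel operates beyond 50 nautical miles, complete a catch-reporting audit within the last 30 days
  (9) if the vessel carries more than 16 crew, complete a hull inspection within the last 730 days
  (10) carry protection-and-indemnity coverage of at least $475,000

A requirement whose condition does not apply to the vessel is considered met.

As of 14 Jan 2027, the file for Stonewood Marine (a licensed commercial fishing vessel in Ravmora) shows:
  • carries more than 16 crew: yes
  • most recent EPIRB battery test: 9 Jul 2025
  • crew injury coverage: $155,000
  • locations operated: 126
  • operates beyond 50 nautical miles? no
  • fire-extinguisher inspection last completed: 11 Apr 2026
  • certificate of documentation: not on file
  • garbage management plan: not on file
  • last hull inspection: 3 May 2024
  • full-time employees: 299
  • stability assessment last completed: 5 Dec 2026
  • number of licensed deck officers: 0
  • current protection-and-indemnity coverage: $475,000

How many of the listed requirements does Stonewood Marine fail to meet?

1. fire-extinguisher inspection 278 days ago vs limit 270 → not met
2. EPIRB battery test 554 days ago vs limit 540 → not met
3. garbage management plan absent → not met
4. licensed deck officers 0 < 3 → not met
5. crew injury coverage $155,000 ≥ $125,000 → met
6. certificate of documentation absent → not met
7. stability assessment 40 days ago vs limit 60 → met
8. condition 'operates beyond 50 nautical miles' does not hold → requirement n/a → met
9. condition 'carries more than 16 crew' holds; hull inspection 986 days ago vs limit 730 → not met
10. protection-and-indemnity coverage $475,000 ≥ $475,000 → met
Not met: 6 of 10

6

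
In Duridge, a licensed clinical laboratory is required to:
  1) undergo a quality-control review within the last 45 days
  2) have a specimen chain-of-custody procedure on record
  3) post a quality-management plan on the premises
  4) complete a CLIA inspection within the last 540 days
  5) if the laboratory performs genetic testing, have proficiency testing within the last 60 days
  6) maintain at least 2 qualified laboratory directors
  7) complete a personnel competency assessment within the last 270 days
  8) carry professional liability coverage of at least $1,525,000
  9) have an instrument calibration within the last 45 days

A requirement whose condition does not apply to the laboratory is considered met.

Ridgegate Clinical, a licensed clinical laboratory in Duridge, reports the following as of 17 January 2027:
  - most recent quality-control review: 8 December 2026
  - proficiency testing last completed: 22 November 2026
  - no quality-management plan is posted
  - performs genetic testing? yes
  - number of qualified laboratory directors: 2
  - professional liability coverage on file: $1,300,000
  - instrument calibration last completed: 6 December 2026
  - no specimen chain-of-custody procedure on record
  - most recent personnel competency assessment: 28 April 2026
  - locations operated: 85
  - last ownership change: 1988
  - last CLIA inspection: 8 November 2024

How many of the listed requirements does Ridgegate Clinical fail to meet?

4

1. quality-control review 40 days ago vs limit 45 → met
2. specimen chain-of-custody procedure absent → not met
3. quality-management plan absent → not met
4. CLIA inspection 800 days ago vs limit 540 → not met
5. condition 'performs genetic testing' holds; proficiency testing 56 days ago vs limit 60 → met
6. qualified laboratory directors 2 ≥ 2 → met
7. personnel competency assessment 264 days ago vs limit 270 → met
8. professional liability coverage $1,300,000 < $1,525,000 → not met
9. instrument calibration 42 days ago vs limit 45 → met
Not met: 4 of 9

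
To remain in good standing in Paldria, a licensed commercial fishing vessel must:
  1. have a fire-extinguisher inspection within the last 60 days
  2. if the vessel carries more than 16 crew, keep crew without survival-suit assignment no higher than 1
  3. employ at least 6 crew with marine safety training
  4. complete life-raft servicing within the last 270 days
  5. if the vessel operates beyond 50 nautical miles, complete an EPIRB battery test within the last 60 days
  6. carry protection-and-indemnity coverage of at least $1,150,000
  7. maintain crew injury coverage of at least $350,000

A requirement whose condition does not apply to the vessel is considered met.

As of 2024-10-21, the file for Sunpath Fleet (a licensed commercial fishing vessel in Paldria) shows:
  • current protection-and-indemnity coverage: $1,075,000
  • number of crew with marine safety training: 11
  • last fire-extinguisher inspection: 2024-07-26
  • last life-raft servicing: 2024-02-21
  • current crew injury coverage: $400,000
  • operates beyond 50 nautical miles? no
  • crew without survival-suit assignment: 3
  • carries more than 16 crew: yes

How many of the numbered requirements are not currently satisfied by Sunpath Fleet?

3

1. fire-extinguisher inspection 87 days ago vs limit 60 → not met
2. condition 'carries more than 16 crew' holds; crew without survival-suit assignment 3 > 1 → not met
3. crew with marine safety training 11 ≥ 6 → met
4. life-raft servicing 243 days ago vs limit 270 → met
5. condition 'operates beyond 50 nautical miles' does not hold → requirement n/a → met
6. protection-and-indemnity coverage $1,075,000 < $1,150,000 → not met
7. crew injury coverage $400,000 ≥ $350,000 → met
Not met: 3 of 7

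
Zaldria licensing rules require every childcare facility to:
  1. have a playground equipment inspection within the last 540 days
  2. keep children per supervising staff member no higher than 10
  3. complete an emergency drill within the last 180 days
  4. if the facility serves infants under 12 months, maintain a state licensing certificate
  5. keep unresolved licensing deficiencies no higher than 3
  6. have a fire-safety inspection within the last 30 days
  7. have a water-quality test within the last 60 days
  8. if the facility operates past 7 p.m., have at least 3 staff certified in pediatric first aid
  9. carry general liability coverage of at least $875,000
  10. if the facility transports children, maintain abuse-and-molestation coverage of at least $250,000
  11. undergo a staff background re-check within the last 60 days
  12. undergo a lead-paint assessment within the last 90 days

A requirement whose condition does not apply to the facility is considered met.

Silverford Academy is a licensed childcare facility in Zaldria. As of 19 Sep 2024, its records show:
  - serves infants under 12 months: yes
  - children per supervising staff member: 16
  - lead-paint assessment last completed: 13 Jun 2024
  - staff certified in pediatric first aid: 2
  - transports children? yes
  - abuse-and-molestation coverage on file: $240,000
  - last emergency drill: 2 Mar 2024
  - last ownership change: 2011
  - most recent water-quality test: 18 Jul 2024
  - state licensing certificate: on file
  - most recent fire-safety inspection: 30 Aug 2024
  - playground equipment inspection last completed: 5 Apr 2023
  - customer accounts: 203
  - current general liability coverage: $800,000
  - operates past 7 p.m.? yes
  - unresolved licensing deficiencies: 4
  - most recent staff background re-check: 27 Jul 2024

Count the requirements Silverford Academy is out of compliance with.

1. playground equipment inspection 533 days ago vs limit 540 → met
2. children per supervising staff member 16 > 10 → not met
3. emergency drill 201 days ago vs limit 180 → not met
4. condition 'serves infants under 12 months' holds; state licensing certificate present → met
5. unresolved licensing deficiencies 4 > 3 → not met
6. fire-safety inspection 20 days ago vs limit 30 → met
7. water-quality test 63 days ago vs limit 60 → not met
8. condition 'operates past 7 p.m.' holds; staff certified in pediatric first aid 2 < 3 → not met
9. general liability coverage $800,000 < $875,000 → not met
10. condition 'transports children' holds; abuse-and-molestation coverage $240,000 < $250,000 → not met
11. staff background re-check 54 days ago vs limit 60 → met
12. lead-paint assessment 98 days ago vs limit 90 → not met
Not met: 8 of 12

8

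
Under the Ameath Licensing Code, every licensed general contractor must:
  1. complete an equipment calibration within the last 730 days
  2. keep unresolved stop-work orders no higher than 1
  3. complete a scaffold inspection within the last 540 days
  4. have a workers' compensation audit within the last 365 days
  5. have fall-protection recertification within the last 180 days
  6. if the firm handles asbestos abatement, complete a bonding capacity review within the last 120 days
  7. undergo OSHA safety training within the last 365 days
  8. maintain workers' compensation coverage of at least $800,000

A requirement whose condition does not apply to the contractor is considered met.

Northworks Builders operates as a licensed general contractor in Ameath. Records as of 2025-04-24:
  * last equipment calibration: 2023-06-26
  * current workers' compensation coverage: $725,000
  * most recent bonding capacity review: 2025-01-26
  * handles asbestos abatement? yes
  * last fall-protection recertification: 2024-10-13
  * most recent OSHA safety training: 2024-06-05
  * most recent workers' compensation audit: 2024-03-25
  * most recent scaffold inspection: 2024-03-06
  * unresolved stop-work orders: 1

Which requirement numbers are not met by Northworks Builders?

4, 5, 8

1. equipment calibration 668 days ago vs limit 730 → met
2. unresolved stop-work orders 1 ≤ 1 → met
3. scaffold inspection 414 days ago vs limit 540 → met
4. workers' compensation audit 395 days ago vs limit 365 → not met
5. fall-protection recertification 193 days ago vs limit 180 → not met
6. condition 'handles asbestos abatement' holds; bonding capacity review 88 days ago vs limit 120 → met
7. OSHA safety training 323 days ago vs limit 365 → met
8. workers' compensation coverage $725,000 < $800,000 → not met
Not met: 4, 5, 8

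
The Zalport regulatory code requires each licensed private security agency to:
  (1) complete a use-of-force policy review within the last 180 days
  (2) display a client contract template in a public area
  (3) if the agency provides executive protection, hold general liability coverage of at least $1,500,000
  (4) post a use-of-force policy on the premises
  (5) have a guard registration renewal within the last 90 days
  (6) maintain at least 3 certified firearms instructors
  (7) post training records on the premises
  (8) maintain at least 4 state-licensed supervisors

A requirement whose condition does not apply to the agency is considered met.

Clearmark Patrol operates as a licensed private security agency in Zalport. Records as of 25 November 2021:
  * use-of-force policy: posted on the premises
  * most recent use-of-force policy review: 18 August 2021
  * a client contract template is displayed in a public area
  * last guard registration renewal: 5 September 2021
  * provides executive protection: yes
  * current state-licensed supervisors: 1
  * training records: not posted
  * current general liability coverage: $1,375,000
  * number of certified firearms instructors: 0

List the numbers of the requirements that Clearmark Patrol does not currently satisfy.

1. use-of-force policy review 99 days ago vs limit 180 → met
2. client contract template present → met
3. condition 'provides executive protection' holds; general liability coverage $1,375,000 < $1,500,000 → not met
4. use-of-force policy present → met
5. guard registration renewal 81 days ago vs limit 90 → met
6. certified firearms instructors 0 < 3 → not met
7. training records absent → not met
8. state-licensed supervisors 1 < 4 → not met
Not met: 3, 6, 7, 8

3, 6, 7, 8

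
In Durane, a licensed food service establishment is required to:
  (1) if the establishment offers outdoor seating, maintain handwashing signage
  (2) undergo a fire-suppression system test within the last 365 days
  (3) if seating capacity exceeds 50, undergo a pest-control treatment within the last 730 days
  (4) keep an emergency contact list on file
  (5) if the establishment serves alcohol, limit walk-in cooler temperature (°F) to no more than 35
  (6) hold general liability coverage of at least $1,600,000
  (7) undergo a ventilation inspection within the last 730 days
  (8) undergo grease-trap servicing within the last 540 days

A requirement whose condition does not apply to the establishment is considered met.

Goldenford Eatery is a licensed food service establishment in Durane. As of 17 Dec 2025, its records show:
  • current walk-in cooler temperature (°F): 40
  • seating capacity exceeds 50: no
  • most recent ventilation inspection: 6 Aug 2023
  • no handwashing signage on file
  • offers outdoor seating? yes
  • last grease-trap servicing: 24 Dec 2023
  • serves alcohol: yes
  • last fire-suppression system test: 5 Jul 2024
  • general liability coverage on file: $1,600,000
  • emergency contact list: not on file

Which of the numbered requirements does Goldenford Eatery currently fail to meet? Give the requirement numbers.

1, 2, 4, 5, 7, 8

1. condition 'offers outdoor seating' holds; handwashing signage absent → not met
2. fire-suppression system test 530 days ago vs limit 365 → not met
3. condition 'seating capacity exceeds 50' does not hold → requirement n/a → met
4. emergency contact list absent → not met
5. condition 'serves alcohol' holds; walk-in cooler temperature (°F) 40 > 35 → not met
6. general liability coverage $1,600,000 ≥ $1,600,000 → met
7. ventilation inspection 864 days ago vs limit 730 → not met
8. grease-trap servicing 724 days ago vs limit 540 → not met
Not met: 1, 2, 4, 5, 7, 8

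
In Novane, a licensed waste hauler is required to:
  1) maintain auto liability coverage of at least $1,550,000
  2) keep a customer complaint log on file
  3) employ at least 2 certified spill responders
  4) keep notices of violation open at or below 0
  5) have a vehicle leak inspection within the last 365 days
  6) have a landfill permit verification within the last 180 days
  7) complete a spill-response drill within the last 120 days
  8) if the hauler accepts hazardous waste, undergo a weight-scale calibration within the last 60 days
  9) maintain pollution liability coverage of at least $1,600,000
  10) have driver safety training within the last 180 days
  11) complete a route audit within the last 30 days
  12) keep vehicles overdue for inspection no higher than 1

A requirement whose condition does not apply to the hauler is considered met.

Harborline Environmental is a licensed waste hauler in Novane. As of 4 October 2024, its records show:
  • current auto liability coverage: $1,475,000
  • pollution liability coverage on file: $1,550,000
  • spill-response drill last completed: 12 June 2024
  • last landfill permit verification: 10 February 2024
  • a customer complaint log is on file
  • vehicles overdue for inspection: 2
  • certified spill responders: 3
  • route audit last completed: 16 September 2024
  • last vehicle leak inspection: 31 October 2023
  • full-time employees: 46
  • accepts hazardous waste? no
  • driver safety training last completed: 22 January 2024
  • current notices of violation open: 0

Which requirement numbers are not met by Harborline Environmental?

1. auto liability coverage $1,475,000 < $1,550,000 → not met
2. customer complaint log present → met
3. certified spill responders 3 ≥ 2 → met
4. notices of violation open 0 ≤ 0 → met
5. vehicle leak inspection 339 days ago vs limit 365 → met
6. landfill permit verification 237 days ago vs limit 180 → not met
7. spill-response drill 114 days ago vs limit 120 → met
8. condition 'accepts hazardous waste' does not hold → requirement n/a → met
9. pollution liability coverage $1,550,000 < $1,600,000 → not met
10. driver safety training 256 days ago vs limit 180 → not met
11. route audit 18 days ago vs limit 30 → met
12. vehicles overdue for inspection 2 > 1 → not met
Not met: 1, 6, 9, 10, 12

1, 6, 9, 10, 12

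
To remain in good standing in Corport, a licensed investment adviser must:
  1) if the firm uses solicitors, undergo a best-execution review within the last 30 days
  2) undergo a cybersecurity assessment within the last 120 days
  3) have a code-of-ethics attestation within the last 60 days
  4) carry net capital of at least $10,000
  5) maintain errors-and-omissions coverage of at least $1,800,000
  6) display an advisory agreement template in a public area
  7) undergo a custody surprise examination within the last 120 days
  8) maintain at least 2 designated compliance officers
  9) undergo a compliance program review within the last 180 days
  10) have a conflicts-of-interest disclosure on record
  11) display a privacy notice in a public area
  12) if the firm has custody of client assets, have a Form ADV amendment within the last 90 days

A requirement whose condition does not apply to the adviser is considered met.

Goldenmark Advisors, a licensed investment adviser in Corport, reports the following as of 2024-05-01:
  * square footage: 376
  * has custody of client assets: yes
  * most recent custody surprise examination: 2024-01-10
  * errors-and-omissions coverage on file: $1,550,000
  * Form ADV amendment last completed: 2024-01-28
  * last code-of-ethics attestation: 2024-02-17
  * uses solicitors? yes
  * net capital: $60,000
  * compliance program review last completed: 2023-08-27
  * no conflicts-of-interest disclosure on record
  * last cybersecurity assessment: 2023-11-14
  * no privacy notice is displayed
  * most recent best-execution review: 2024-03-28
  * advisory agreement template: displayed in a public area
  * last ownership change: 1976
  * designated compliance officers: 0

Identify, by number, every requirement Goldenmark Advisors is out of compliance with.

1, 2, 3, 5, 8, 9, 10, 11, 12

1. condition 'uses solicitors' holds; best-execution review 34 days ago vs limit 30 → not met
2. cybersecurity assessment 169 days ago vs limit 120 → not met
3. code-of-ethics attestation 74 days ago vs limit 60 → not met
4. net capital $60,000 ≥ $10,000 → met
5. errors-and-omissions coverage $1,550,000 < $1,800,000 → not met
6. advisory agreement template present → met
7. custody surprise examination 112 days ago vs limit 120 → met
8. designated compliance officers 0 < 2 → not met
9. compliance program review 248 days ago vs limit 180 → not met
10. conflicts-of-interest disclosure absent → not met
11. privacy notice absent → not met
12. condition 'has custody of client assets' holds; Form ADV amendment 94 days ago vs limit 90 → not met
Not met: 1, 2, 3, 5, 8, 9, 10, 11, 12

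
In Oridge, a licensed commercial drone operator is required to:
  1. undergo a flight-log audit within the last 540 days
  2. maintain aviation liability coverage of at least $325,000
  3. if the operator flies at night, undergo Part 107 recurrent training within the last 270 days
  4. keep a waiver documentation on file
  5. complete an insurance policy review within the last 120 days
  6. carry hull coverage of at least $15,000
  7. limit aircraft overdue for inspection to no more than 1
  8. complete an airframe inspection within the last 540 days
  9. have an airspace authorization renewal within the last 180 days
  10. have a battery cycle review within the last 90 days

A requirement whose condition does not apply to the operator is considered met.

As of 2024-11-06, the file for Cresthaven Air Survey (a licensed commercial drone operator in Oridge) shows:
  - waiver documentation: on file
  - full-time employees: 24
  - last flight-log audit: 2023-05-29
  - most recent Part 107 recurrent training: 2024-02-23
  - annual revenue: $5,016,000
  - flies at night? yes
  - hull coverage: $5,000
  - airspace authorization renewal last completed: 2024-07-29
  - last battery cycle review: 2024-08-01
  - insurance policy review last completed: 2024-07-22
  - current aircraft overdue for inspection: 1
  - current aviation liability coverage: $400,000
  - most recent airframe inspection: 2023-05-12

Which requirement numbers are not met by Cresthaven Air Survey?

1. flight-log audit 527 days ago vs limit 540 → met
2. aviation liability coverage $400,000 ≥ $325,000 → met
3. condition 'flies at night' holds; Part 107 recurrent training 257 days ago vs limit 270 → met
4. waiver documentation present → met
5. insurance policy review 107 days ago vs limit 120 → met
6. hull coverage $5,000 < $15,000 → not met
7. aircraft overdue for inspection 1 ≤ 1 → met
8. airframe inspection 544 days ago vs limit 540 → not met
9. airspace authorization renewal 100 days ago vs limit 180 → met
10. battery cycle review 97 days ago vs limit 90 → not met
Not met: 6, 8, 10

6, 8, 10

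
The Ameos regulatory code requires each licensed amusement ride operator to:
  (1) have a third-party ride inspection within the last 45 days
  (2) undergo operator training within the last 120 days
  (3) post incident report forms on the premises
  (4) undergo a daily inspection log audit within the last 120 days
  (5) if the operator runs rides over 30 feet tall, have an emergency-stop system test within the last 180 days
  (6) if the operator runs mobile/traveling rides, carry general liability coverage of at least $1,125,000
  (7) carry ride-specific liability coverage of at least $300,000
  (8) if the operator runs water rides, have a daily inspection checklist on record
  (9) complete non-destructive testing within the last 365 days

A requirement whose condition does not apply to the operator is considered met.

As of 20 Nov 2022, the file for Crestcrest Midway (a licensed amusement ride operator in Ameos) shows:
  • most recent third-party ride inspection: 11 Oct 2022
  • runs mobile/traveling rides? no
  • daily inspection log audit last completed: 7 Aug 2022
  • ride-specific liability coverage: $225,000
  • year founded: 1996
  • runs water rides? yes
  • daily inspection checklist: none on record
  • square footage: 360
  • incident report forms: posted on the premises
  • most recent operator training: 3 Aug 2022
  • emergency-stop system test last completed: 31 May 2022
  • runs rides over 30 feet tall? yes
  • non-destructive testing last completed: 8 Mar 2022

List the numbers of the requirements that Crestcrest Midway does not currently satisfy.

7, 8

1. third-party ride inspection 40 days ago vs limit 45 → met
2. operator training 109 days ago vs limit 120 → met
3. incident report forms present → met
4. daily inspection log audit 105 days ago vs limit 120 → met
5. condition 'runs rides over 30 feet tall' holds; emergency-stop system test 173 days ago vs limit 180 → met
6. condition 'runs mobile/traveling rides' does not hold → requirement n/a → met
7. ride-specific liability coverage $225,000 < $300,000 → not met
8. condition 'runs water rides' holds; daily inspection checklist absent → not met
9. non-destructive testing 257 days ago vs limit 365 → met
Not met: 7, 8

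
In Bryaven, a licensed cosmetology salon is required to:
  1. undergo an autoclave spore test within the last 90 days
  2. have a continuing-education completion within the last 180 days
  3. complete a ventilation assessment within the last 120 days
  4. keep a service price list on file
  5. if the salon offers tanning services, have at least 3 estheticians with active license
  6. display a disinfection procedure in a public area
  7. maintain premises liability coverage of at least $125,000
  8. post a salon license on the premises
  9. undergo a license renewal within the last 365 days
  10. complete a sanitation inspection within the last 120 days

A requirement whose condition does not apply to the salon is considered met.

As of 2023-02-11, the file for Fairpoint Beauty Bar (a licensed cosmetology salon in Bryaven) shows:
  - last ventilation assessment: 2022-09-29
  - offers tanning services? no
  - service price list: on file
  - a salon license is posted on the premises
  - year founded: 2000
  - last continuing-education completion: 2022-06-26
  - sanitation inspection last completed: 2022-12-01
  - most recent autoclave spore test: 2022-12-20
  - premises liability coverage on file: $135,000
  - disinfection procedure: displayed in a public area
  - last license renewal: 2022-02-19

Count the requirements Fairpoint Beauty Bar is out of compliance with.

1. autoclave spore test 53 days ago vs limit 90 → met
2. continuing-education completion 230 days ago vs limit 180 → not met
3. ventilation assessment 135 days ago vs limit 120 → not met
4. service price list present → met
5. condition 'offers tanning services' does not hold → requirement n/a → met
6. disinfection procedure present → met
7. premises liability coverage $135,000 ≥ $125,000 → met
8. salon license present → met
9. license renewal 357 days ago vs limit 365 → met
10. sanitation inspection 72 days ago vs limit 120 → met
Not met: 2 of 10

2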